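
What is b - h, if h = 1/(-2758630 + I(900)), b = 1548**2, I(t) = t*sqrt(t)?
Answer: 6545815895521/2731630 ≈ 2.3963e+6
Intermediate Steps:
I(t) = t**(3/2)
b = 2396304
h = -1/2731630 (h = 1/(-2758630 + 900**(3/2)) = 1/(-2758630 + 27000) = 1/(-2731630) = -1/2731630 ≈ -3.6608e-7)
b - h = 2396304 - 1*(-1/2731630) = 2396304 + 1/2731630 = 6545815895521/2731630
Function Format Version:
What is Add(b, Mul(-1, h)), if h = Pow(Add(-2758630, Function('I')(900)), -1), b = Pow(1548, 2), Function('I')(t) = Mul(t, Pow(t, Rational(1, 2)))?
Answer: Rational(6545815895521, 2731630) ≈ 2.3963e+6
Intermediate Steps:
Function('I')(t) = Pow(t, Rational(3, 2))
b = 2396304
h = Rational(-1, 2731630) (h = Pow(Add(-2758630, Pow(900, Rational(3, 2))), -1) = Pow(Add(-2758630, 27000), -1) = Pow(-2731630, -1) = Rational(-1, 2731630) ≈ -3.6608e-7)
Add(b, Mul(-1, h)) = Add(2396304, Mul(-1, Rational(-1, 2731630))) = Add(2396304, Rational(1, 2731630)) = Rational(6545815895521, 2731630)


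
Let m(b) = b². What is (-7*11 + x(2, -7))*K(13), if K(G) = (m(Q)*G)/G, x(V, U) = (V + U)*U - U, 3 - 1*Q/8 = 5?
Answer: -8960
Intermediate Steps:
Q = -16 (Q = 24 - 8*5 = 24 - 40 = -16)
x(V, U) = -U + U*(U + V) (x(V, U) = (U + V)*U - U = U*(U + V) - U = -U + U*(U + V))
K(G) = 256 (K(G) = ((-16)²*G)/G = (256*G)/G = 256)
(-7*11 + x(2, -7))*K(13) = (-7*11 - 7*(-1 - 7 + 2))*256 = (-77 - 7*(-6))*256 = (-77 + 42)*256 = -35*256 = -8960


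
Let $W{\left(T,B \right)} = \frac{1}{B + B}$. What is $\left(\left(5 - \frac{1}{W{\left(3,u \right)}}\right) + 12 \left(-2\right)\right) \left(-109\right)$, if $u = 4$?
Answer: $2943$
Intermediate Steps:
$W{\left(T,B \right)} = \frac{1}{2 B}$
$\left(\left(5 - \frac{1}{W{\left(3,u \right)}}\right) + 12 \left(-2\right)\right) \left(-109\right) = \left(\left(5 - \frac{1}{\frac{1}{2} \cdot \frac{1}{4}}\right) + 12 \left(-2\right)\right) \left(-109\right) = \left(\left(5 - \frac{1}{\frac{1}{2} \cdot \frac{1}{4}}\right) - 24\right) \left(-109\right) = \left(\left(5 - \frac{1}{\frac{1}{8}}\right) - 24\right) \left(-109\right) = \left(\left(5 - 8\right) - 24\right) \left(-109\right) = \left(-3 - 24\right) \left(-109\right) = \left(-27\right) \left(-109\right) = 2943$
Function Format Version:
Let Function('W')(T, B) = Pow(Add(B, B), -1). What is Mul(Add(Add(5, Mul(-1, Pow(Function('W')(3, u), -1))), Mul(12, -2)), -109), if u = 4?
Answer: 2943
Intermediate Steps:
Function('W')(T, B) = Mul(Rational(1, 2), Pow(B, -1)) (Function('W')(T, B) = Pow(Mul(2, B), -1) = Mul(Rational(1, 2), Pow(B, -1)))
Mul(Add(Add(5, Mul(-1, Pow(Function('W')(3, u), -1))), Mul(12, -2)), -109) = Mul(Add(Add(5, Mul(-1, Pow(Mul(Rational(1, 2), Pow(4, -1)), -1))), Mul(12, -2)), -109) = Mul(Add(Add(5, Mul(-1, Pow(Mul(Rational(1, 2), Rational(1, 4)), -1))), -24), -109) = Mul(Add(Add(5, Mul(-1, Pow(Rational(1, 8), -1))), -24), -109) = Mul(Add(Add(5, Mul(-1, 8)), -24), -109) = Mul(Add(Add(5, -8), -24), -109) = Mul(Add(-3, -24), -109) = Mul(-27, -109) = 2943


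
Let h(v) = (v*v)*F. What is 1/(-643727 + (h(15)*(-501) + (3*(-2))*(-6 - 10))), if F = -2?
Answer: -1/418181 ≈ -2.3913e-6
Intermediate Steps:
h(v) = -2*v**2 (h(v) = (v*v)*(-2) = v**2*(-2) = -2*v**2)
1/(-643727 + (h(15)*(-501) + (3*(-2))*(-6 - 10))) = 1/(-643727 + (-2*15**2*(-501) + (3*(-2))*(-6 - 10))) = 1/(-643727 + (-2*225*(-501) - 6*(-16))) = 1/(-643727 + (-450*(-501) + 96)) = 1/(-643727 + (225450 + 96)) = 1/(-643727 + 225546) = 1/(-418181) = -1/418181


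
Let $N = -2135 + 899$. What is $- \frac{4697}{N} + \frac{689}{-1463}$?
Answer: $\frac{6020107}{1808268} \approx 3.3292$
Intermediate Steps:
$N = -1236$
$- \frac{4697}{N} + \frac{689}{-1463} = - \frac{4697}{-1236} + \frac{689}{-1463} = \left(-4697\right) \left(- \frac{1}{1236}\right) + 689 \left(- \frac{1}{1463}\right) = \frac{4697}{1236} - \frac{689}{1463} = \frac{6020107}{1808268}$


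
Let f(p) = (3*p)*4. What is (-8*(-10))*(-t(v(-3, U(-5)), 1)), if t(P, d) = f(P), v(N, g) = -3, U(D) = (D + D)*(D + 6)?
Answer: 2880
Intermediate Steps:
U(D) = 2*D*(6 + D) (U(D) = (2*D)*(6 + D) = 2*D*(6 + D))
f(p) = 12*p
t(P, d) = 12*P
(-8*(-10))*(-t(v(-3, U(-5)), 1)) = (-8*(-10))*(-12*(-3)) = 80*(-1*(-36)) = 80*36 = 2880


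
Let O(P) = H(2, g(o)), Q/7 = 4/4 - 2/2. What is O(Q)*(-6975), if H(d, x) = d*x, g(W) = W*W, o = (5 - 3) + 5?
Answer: -683550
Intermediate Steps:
o = 7 (o = 2 + 5 = 7)
g(W) = W²
Q = 0 (Q = 7*(4/4 - 2/2) = 7*(4*(¼) - 2*½) = 7*(1 - 1) = 7*0 = 0)
O(P) = 98 (O(P) = 2*7² = 2*49 = 98)
O(Q)*(-6975) = 98*(-6975) = -683550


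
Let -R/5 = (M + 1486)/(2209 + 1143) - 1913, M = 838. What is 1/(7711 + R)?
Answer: 838/14474383 ≈ 5.7895e-5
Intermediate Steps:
R = 8012565/838 (R = -5*((838 + 1486)/(2209 + 1143) - 1913) = -5*(2324/3352 - 1913) = -5*(2324*(1/3352) - 1913) = -5*(581/838 - 1913) = -5*(-1602513/838) = 8012565/838 ≈ 9561.5)
1/(7711 + R) = 1/(7711 + 8012565/838) = 1/(14474383/838) = 838/14474383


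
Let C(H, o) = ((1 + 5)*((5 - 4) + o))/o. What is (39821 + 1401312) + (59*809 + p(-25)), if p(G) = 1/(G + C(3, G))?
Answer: 716143559/481 ≈ 1.4889e+6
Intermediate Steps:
C(H, o) = (6 + 6*o)/o (C(H, o) = (6*(1 + o))/o = (6 + 6*o)/o)
p(G) = 1/(6 + G + 6/G) (p(G) = 1/(G + (6 + 6/G)) = 1/(6 + G + 6/G))
(39821 + 1401312) + (59*809 + p(-25)) = (39821 + 1401312) + (59*809 - 25/(6 + (-25)² + 6*(-25))) = 1441133 + (47731 - 25/(6 + 625 - 150)) = 1441133 + (47731 - 25/481) = 1441133 + 22958586/481 = 716143559/481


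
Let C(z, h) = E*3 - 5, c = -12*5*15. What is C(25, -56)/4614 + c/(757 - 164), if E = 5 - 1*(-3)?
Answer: -4141333/2736102 ≈ -1.5136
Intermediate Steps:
E = 8 (E = 5 + 3 = 8)
c = -900 (c = -60*15 = -900)
C(z, h) = 19 (C(z, h) = 8*3 - 5 = 24 - 5 = 19)
C(25, -56)/4614 + c/(757 - 164) = 19/4614 - 900/(757 - 164) = 19*(1/4614) - 900/593 = 19/4614 - 900*1/593 = 19/4614 - 900/593 = -4141333/2736102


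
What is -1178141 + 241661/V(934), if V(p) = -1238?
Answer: -1458780219/1238 ≈ -1.1783e+6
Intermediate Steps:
-1178141 + 241661/V(934) = -1178141 + 241661/(-1238) = -1178141 + 241661*(-1/1238) = -1178141 - 241661/1238 = -1458780219/1238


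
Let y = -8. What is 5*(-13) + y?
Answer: -73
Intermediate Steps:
5*(-13) + y = 5*(-13) - 8 = -65 - 8 = -73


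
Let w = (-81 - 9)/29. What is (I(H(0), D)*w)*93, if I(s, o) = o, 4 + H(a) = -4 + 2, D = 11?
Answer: -92070/29 ≈ -3174.8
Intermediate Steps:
H(a) = -6 (H(a) = -4 + (-4 + 2) = -4 - 2 = -6)
w = -90/29 (w = -90*1/29 = -90/29 ≈ -3.1034)
(I(H(0), D)*w)*93 = (11*(-90/29))*93 = -990/29*93 = -92070/29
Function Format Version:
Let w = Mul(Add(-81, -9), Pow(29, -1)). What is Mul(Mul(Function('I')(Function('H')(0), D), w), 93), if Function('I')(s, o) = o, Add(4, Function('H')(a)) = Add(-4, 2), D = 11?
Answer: Rational(-92070, 29) ≈ -3174.8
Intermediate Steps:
Function('H')(a) = -6 (Function('H')(a) = Add(-4, Add(-4, 2)) = Add(-4, -2) = -6)
w = Rational(-90, 29) (w = Mul(-90, Rational(1, 29)) = Rational(-90, 29) ≈ -3.1034)
Mul(Mul(Function('I')(Function('H')(0), D), w), 93) = Mul(Mul(11, Rational(-90, 29)), 93) = Mul(Rational(-990, 29), 93) = Rational(-92070, 29)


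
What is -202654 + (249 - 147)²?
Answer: -192250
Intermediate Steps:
-202654 + (249 - 147)² = -202654 + 102² = -202654 + 10404 = -192250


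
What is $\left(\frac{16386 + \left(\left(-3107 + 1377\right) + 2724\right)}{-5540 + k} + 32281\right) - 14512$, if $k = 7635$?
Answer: $\frac{7448687}{419} \approx 17777.0$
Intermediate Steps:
$\left(\frac{16386 + \left(\left(-3107 + 1377\right) + 2724\right)}{-5540 + k} + 32281\right) - 14512 = \left(\frac{16386 + \left(\left(-3107 + 1377\right) + 2724\right)}{-5540 + 7635} + 32281\right) - 14512 = \left(\frac{16386 + \left(-1730 + 2724\right)}{2095} + 32281\right) - 14512 = \left(\left(16386 + 994\right) \frac{1}{2095} + 32281\right) - 14512 = \left(17380 \cdot \frac{1}{2095} + 32281\right) - 14512 = \left(\frac{3476}{419} + 32281\right) - 14512 = \frac{13529215}{419} - 14512 = \frac{7448687}{419}$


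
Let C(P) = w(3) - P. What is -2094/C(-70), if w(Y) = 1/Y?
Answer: -6282/211 ≈ -29.773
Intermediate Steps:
C(P) = 1/3 - P
-2094/C(-70) = -2094/(1/3 - 1*(-70)) = -2094/(1/3 + 70) = -2094/211/3 = -2094*3/211 = -6282/211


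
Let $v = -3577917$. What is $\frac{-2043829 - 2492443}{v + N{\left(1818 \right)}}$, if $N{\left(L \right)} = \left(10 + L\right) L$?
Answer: $\frac{4536272}{254613} \approx 17.816$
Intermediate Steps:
$N{\left(L \right)} = L \left(10 + L\right)$
$\frac{-2043829 - 2492443}{v + N{\left(1818 \right)}} = \frac{-2043829 - 2492443}{-3577917 + 1818 \left(10 + 1818\right)} = \frac{-2043829 - 2492443}{-3577917 + 1818 \cdot 1828} = - \frac{4536272}{-3577917 + 3323304} = - \frac{4536272}{-254613} = \left(-4536272\right) \left(- \frac{1}{254613}\right) = \frac{4536272}{254613}$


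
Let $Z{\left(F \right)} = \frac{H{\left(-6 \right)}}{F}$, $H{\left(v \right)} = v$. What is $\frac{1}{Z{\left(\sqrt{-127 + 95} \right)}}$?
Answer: $- \frac{2 i \sqrt{2}}{3} \approx - 0.94281 i$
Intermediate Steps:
$Z{\left(F \right)} = - \frac{6}{F}$
$\frac{1}{Z{\left(\sqrt{-127 + 95} \right)}} = \frac{1}{\left(-6\right) \frac{1}{\sqrt{-127 + 95}}} = \frac{1}{\left(-6\right) \frac{1}{\sqrt{-32}}} = \frac{1}{\left(-6\right) \frac{1}{4 i \sqrt{2}}} = \frac{1}{\left(-6\right) \left(- \frac{i \sqrt{2}}{8}\right)} = \frac{1}{\frac{3}{4} i \sqrt{2}} = - \frac{2 i \sqrt{2}}{3}$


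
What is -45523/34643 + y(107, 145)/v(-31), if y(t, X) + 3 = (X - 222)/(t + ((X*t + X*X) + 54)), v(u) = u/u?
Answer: -15999141/3706801 ≈ -4.3162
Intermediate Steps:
v(u) = 1
y(t, X) = -3 + (-222 + X)/(54 + t + X**2 + X*t) (y(t, X) = -3 + (X - 222)/(t + ((X*t + X*X) + 54)) = -3 + (-222 + X)/(t + ((X*t + X**2) + 54)) = -3 + (-222 + X)/(t + ((X**2 + X*t) + 54)) = -3 + (-222 + X)/(t + (54 + X**2 + X*t)) = -3 + (-222 + X)/(54 + t + X**2 + X*t))
-45523/34643 + y(107, 145)/v(-31) = -45523/34643 + ((-384 + 145 - 3*107 - 3*145**2 - 3*145*107)/(54 + 107 + 145**2 + 145*107))/1 = -45523*1/34643 + ((-384 + 145 - 321 - 3*21025 - 46545)/(54 + 107 + 21025 + 15515))*1 = -45523/34643 + ((-384 + 145 - 321 - 63075 - 46545)/36701)*1 = -45523/34643 + ((1/36701)*(-110180))*1 = -45523/34643 - 15740/5243*1 = -45523/34643 - 15740/5243 = -15999141/3706801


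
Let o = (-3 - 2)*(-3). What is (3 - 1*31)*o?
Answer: -420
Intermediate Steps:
o = 15 (o = -5*(-3) = 15)
(3 - 1*31)*o = (3 - 1*31)*15 = (3 - 31)*15 = -28*15 = -420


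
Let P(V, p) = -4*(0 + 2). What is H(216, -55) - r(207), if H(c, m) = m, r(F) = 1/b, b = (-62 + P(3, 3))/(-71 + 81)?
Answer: -384/7 ≈ -54.857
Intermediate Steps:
P(V, p) = -8 (P(V, p) = -4*2 = -8)
b = -7 (b = (-62 - 8)/(-71 + 81) = -70/10 = -70*⅒ = -7)
r(F) = -⅐ (r(F) = 1/(-7) = -⅐)
H(216, -55) - r(207) = -55 - 1*(-⅐) = -55 + ⅐ = -384/7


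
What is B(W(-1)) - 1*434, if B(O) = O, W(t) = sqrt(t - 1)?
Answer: -434 + I*sqrt(2) ≈ -434.0 + 1.4142*I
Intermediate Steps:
W(t) = sqrt(-1 + t)
B(W(-1)) - 1*434 = sqrt(-1 - 1) - 1*434 = sqrt(-2) - 434 = I*sqrt(2) - 434 = -434 + I*sqrt(2)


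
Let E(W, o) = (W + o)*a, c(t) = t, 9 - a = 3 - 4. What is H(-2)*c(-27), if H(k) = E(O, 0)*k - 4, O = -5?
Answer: -2592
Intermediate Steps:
a = 10 (a = 9 - (3 - 4) = 9 - 1*(-1) = 9 + 1 = 10)
E(W, o) = 10*W + 10*o (E(W, o) = (W + o)*10 = 10*W + 10*o)
H(k) = -4 - 50*k (H(k) = (10*(-5) + 10*0)*k - 4 = (-50 + 0)*k - 4 = -50*k - 4 = -4 - 50*k)
H(-2)*c(-27) = (-4 - 50*(-2))*(-27) = (-4 + 100)*(-27) = 96*(-27) = -2592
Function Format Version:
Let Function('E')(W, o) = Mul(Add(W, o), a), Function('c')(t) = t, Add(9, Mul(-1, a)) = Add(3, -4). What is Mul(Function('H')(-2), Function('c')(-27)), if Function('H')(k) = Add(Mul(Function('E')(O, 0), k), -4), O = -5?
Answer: -2592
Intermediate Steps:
a = 10 (a = Add(9, Mul(-1, Add(3, -4))) = Add(9, Mul(-1, -1)) = Add(9, 1) = 10)
Function('E')(W, o) = Add(Mul(10, W), Mul(10, o)) (Function('E')(W, o) = Mul(Add(W, o), 10) = Add(Mul(10, W), Mul(10, o)))
Function('H')(k) = Add(-4, Mul(-50, k)) (Function('H')(k) = Add(Mul(Add(Mul(10, -5), Mul(10, 0)), k), -4) = Add(Mul(Add(-50, 0), k), -4) = Add(Mul(-50, k), -4) = Add(-4, Mul(-50, k)))
Mul(Function('H')(-2), Function('c')(-27)) = Mul(Add(-4, Mul(-50, -2)), -27) = Mul(Add(-4, 100), -27) = Mul(96, -27) = -2592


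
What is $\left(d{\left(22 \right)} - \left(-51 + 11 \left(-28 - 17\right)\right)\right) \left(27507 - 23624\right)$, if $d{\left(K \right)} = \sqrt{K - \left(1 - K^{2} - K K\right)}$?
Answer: $2120118 + 3883 \sqrt{989} \approx 2.2422 \cdot 10^{6}$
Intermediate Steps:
$d{\left(K \right)} = \sqrt{-1 + K + 2 K^{2}}$ ($d{\left(K \right)} = \sqrt{K + \left(\left(K^{2} + K^{2}\right) - 1\right)} = \sqrt{K + \left(2 K^{2} - 1\right)} = \sqrt{K + \left(-1 + 2 K^{2}\right)} = \sqrt{-1 + K + 2 K^{2}}$)
$\left(d{\left(22 \right)} - \left(-51 + 11 \left(-28 - 17\right)\right)\right) \left(27507 - 23624\right) = \left(\sqrt{-1 + 22 + 2 \cdot 22^{2}} - \left(-51 + 11 \left(-28 - 17\right)\right)\right) \left(27507 - 23624\right) = \left(\sqrt{-1 + 22 + 2 \cdot 484} + \left(51 - -495\right)\right) 3883 = \left(\sqrt{-1 + 22 + 968} + \left(51 + 495\right)\right) 3883 = \left(\sqrt{989} + 546\right) 3883 = \left(546 + \sqrt{989}\right) 3883 = 2120118 + 3883 \sqrt{989}$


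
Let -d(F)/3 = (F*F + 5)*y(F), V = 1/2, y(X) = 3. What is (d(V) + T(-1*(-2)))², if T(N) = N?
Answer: 32761/16 ≈ 2047.6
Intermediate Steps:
V = ½ ≈ 0.50000
d(F) = -45 - 9*F² (d(F) = -3*(F*F + 5)*3 = -3*(F² + 5)*3 = -3*(5 + F²)*3 = -3*(15 + 3*F²) = -45 - 9*F²)
(d(V) + T(-1*(-2)))² = ((-45 - 9*(½)²) - 1*(-2))² = ((-45 - 9*¼) + 2)² = ((-45 - 9/4) + 2)² = (-189/4 + 2)² = (-181/4)² = 32761/16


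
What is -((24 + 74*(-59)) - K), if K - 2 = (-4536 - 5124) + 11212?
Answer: 5896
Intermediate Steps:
K = 1554 (K = 2 + ((-4536 - 5124) + 11212) = 2 + (-9660 + 11212) = 2 + 1552 = 1554)
-((24 + 74*(-59)) - K) = -((24 + 74*(-59)) - 1*1554) = -((24 - 4366) - 1554) = -(-4342 - 1554) = -1*(-5896) = 5896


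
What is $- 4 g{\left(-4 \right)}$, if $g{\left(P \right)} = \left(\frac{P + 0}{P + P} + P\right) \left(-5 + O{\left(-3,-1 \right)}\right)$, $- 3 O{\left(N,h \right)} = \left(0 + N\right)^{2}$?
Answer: $-112$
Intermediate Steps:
$O{\left(N,h \right)} = - \frac{N^{2}}{3}$ ($O{\left(N,h \right)} = - \frac{\left(0 + N\right)^{2}}{3} = - \frac{N^{2}}{3}$)
$g{\left(P \right)} = -4 - 8 P$ ($g{\left(P \right)} = \left(\frac{P + 0}{P + P} + P\right) \left(-5 - \frac{\left(-3\right)^{2}}{3}\right) = \left(\frac{P}{2 P} + P\right) \left(-5 - 3\right) = \left(P \frac{1}{2 P} + P\right) \left(-5 - 3\right) = \left(\frac{1}{2} + P\right) \left(-8\right) = -4 - 8 P$)
$- 4 g{\left(-4 \right)} = - 4 \left(-4 - -32\right) = - 4 \left(-4 + 32\right) = \left(-4\right) 28 = -112$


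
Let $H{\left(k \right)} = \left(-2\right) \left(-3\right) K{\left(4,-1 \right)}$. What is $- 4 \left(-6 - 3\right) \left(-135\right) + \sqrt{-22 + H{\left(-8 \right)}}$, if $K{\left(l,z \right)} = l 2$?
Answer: $-4860 + \sqrt{26} \approx -4854.9$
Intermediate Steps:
$K{\left(l,z \right)} = 2 l$
$H{\left(k \right)} = 48$ ($H{\left(k \right)} = \left(-2\right) \left(-3\right) 2 \cdot 4 = 6 \cdot 8 = 48$)
$- 4 \left(-6 - 3\right) \left(-135\right) + \sqrt{-22 + H{\left(-8 \right)}} = - 4 \left(-6 - 3\right) \left(-135\right) + \sqrt{-22 + 48} = \left(-4\right) \left(-9\right) \left(-135\right) + \sqrt{26} = 36 \left(-135\right) + \sqrt{26} = -4860 + \sqrt{26}$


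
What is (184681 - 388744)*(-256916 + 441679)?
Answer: -37703292069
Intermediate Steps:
(184681 - 388744)*(-256916 + 441679) = -204063*184763 = -37703292069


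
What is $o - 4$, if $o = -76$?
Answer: $-80$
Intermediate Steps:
$o - 4 = -76 - 4 = -80$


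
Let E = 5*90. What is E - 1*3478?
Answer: -3028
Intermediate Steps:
E = 450
E - 1*3478 = 450 - 1*3478 = 450 - 3478 = -3028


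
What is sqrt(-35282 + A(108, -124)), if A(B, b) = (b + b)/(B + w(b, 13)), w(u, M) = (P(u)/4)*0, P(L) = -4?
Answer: 2*I*sqrt(714507)/9 ≈ 187.84*I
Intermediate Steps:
w(u, M) = 0 (w(u, M) = -4/4*0 = -4*1/4*0 = -1*0 = 0)
A(B, b) = 2*b/B (A(B, b) = (b + b)/(B + 0) = (2*b)/B = 2*b/B)
sqrt(-35282 + A(108, -124)) = sqrt(-35282 + 2*(-124)/108) = sqrt(-35282 + 2*(-124)*(1/108)) = sqrt(-35282 - 62/27) = sqrt(-952676/27) = 2*I*sqrt(714507)/9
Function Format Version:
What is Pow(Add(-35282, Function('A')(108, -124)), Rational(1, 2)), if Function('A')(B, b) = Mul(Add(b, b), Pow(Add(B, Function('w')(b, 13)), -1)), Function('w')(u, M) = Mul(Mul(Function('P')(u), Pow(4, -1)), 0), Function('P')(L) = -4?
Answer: Mul(Rational(2, 9), I, Pow(714507, Rational(1, 2))) ≈ Mul(187.84, I)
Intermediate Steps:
Function('w')(u, M) = 0 (Function('w')(u, M) = Mul(Mul(-4, Pow(4, -1)), 0) = Mul(Mul(-4, Rational(1, 4)), 0) = Mul(-1, 0) = 0)
Function('A')(B, b) = Mul(2, b, Pow(B, -1)) (Function('A')(B, b) = Mul(Add(b, b), Pow(Add(B, 0), -1)) = Mul(Mul(2, b), Pow(B, -1)) = Mul(2, b, Pow(B, -1)))
Pow(Add(-35282, Function('A')(108, -124)), Rational(1, 2)) = Pow(Add(-35282, Mul(2, -124, Pow(108, -1))), Rational(1, 2)) = Pow(Add(-35282, Mul(2, -124, Rational(1, 108))), Rational(1, 2)) = Pow(Add(-35282, Rational(-62, 27)), Rational(1, 2)) = Pow(Rational(-952676, 27), Rational(1, 2)) = Mul(Rational(2, 9), I, Pow(714507, Rational(1, 2)))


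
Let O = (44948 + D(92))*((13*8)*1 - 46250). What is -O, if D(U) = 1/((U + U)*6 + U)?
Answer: 1240353927057/598 ≈ 2.0742e+9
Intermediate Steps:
D(U) = 1/(13*U) (D(U) = 1/((2*U)*6 + U) = 1/(12*U + U) = 1/(13*U))
O = -1240353927057/598 (O = (44948 + (1/13)/92)*((13*8)*1 - 46250) = (44948 + (1/13)*(1/92))*(104*1 - 46250) = (44948 + 1/1196)*(104 - 46250) = (53757809/1196)*(-46146) = -1240353927057/598 ≈ -2.0742e+9)
-O = -1*(-1240353927057/598) = 1240353927057/598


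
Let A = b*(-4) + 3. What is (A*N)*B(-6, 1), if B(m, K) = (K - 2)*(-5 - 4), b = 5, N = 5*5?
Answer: -3825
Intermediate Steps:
N = 25
A = -17 (A = 5*(-4) + 3 = -20 + 3 = -17)
B(m, K) = 18 - 9*K (B(m, K) = (-2 + K)*(-9) = 18 - 9*K)
(A*N)*B(-6, 1) = (-17*25)*(18 - 9*1) = -425*(18 - 9) = -425*9 = -3825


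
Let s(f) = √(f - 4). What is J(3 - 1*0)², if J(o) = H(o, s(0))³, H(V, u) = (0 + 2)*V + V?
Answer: 531441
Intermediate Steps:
s(f) = √(-4 + f)
H(V, u) = 3*V (H(V, u) = 2*V + V = 3*V)
J(o) = 27*o³ (J(o) = (3*o)³ = 27*o³)
J(3 - 1*0)² = (27*(3 - 1*0)³)² = (27*(3 + 0)³)² = (27*3³)² = (27*27)² = 729² = 531441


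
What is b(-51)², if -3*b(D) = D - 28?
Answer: 6241/9 ≈ 693.44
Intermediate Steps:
b(D) = 28/3 - D/3 (b(D) = -(D - 28)/3 = -(-28 + D)/3 = 28/3 - D/3)
b(-51)² = (28/3 - ⅓*(-51))² = (28/3 + 17)² = (79/3)² = 6241/9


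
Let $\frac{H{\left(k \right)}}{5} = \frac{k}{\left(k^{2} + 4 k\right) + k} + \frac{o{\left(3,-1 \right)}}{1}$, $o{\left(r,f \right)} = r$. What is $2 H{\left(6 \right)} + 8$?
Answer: $\frac{428}{11} \approx 38.909$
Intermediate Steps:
$H{\left(k \right)} = 15 + \frac{5 k}{k^{2} + 5 k}$ ($H{\left(k \right)} = 5 \left(\frac{k}{\left(k^{2} + 4 k\right) + k} + \frac{3}{1}\right) = 5 \left(\frac{k}{k^{2} + 5 k} + 3 \cdot 1\right) = 5 \left(\frac{k}{k^{2} + 5 k} + 3\right) = 5 \left(3 + \frac{k}{k^{2} + 5 k}\right) = 15 + \frac{5 k}{k^{2} + 5 k}$)
$2 H{\left(6 \right)} + 8 = 2 \frac{5 \left(16 + 3 \cdot 6\right)}{5 + 6} + 8 = 2 \frac{5 \left(16 + 18\right)}{11} + 8 = 2 \cdot 5 \cdot \frac{1}{11} \cdot 34 + 8 = 2 \cdot \frac{170}{11} + 8 = \frac{340}{11} + 8 = \frac{428}{11}$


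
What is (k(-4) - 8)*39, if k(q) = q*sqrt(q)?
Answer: -312 - 312*I ≈ -312.0 - 312.0*I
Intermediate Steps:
k(q) = q**(3/2)
(k(-4) - 8)*39 = ((-4)**(3/2) - 8)*39 = (-8*I - 8)*39 = (-8 - 8*I)*39 = -312 - 312*I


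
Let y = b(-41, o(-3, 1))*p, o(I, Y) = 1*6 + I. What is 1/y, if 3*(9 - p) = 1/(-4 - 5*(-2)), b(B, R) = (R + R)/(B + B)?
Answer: -246/161 ≈ -1.5280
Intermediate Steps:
o(I, Y) = 6 + I
b(B, R) = R/B (b(B, R) = (2*R)/((2*B)) = (2*R)*(1/(2*B)) = R/B)
p = 161/18 (p = 9 - 1/(3*(-4 - 5*(-2))) = 9 - 1/(3*(-4 + 10)) = 9 - ⅓/6 = 9 - ⅓*⅙ = 9 - 1/18 = 161/18 ≈ 8.9444)
y = -161/246 (y = ((6 - 3)/(-41))*(161/18) = (3*(-1/41))*(161/18) = -3/41*161/18 = -161/246 ≈ -0.65447)
1/y = 1/(-161/246) = -246/161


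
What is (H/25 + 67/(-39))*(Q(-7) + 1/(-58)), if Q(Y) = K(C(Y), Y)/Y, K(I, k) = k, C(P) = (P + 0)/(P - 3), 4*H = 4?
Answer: -15542/9425 ≈ -1.6490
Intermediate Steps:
H = 1 (H = (¼)*4 = 1)
C(P) = P/(-3 + P)
Q(Y) = 1 (Q(Y) = Y/Y = 1)
(H/25 + 67/(-39))*(Q(-7) + 1/(-58)) = (1/25 + 67/(-39))*(1 + 1/(-58)) = (1*(1/25) + 67*(-1/39))*(1 - 1/58) = (1/25 - 67/39)*(57/58) = -1636/975*57/58 = -15542/9425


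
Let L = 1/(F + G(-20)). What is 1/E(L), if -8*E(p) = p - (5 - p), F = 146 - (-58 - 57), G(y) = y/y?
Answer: 524/327 ≈ 1.6024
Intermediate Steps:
G(y) = 1
F = 261 (F = 146 - 1*(-115) = 146 + 115 = 261)
L = 1/262 (L = 1/(261 + 1) = 1/262 ≈ 0.0038168)
E(p) = 5/8 - p/4 (E(p) = -(p - (5 - p))/8 = -(p + (-5 + p))/8 = -(-5 + 2*p)/8 = 5/8 - p/4)
1/E(L) = 1/(5/8 - ¼*1/262) = 1/(5/8 - 1/1048) = 1/(327/524) = 524/327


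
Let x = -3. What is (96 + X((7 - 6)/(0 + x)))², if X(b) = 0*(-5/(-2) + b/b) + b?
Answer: 82369/9 ≈ 9152.1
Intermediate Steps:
X(b) = b (X(b) = 0*(-5*(-½) + 1) + b = 0*(5/2 + 1) + b = 0*(7/2) + b = 0 + b = b)
(96 + X((7 - 6)/(0 + x)))² = (96 + (7 - 6)/(0 - 3))² = (96 + 1/(-3))² = (96 + 1*(-⅓))² = (96 - ⅓)² = (287/3)² = 82369/9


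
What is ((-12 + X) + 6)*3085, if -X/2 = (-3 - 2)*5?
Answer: 135740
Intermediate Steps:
X = 50 (X = -2*(-3 - 2)*5 = -(-10)*5 = -2*(-25) = 50)
((-12 + X) + 6)*3085 = ((-12 + 50) + 6)*3085 = (38 + 6)*3085 = 44*3085 = 135740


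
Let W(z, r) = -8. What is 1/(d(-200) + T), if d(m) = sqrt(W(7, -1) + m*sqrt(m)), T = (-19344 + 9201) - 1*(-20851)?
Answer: 1/(10708 + sqrt(-8 - 2000*I*sqrt(2))) ≈ 9.3061e-5 + 3.261e-7*I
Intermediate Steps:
T = 10708 (T = -10143 + 20851 = 10708)
d(m) = sqrt(-8 + m**(3/2)) (d(m) = sqrt(-8 + m*sqrt(m)) = sqrt(-8 + m**(3/2)))
1/(d(-200) + T) = 1/(sqrt(-8 + (-200)**(3/2)) + 10708) = 1/(sqrt(-8 - 2000*I*sqrt(2)) + 10708) = 1/(10708 + sqrt(-8 - 2000*I*sqrt(2)))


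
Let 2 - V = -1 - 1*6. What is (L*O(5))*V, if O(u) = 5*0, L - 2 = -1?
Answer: 0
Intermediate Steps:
L = 1 (L = 2 - 1 = 1)
V = 9 (V = 2 - (-1 - 1*6) = 2 - (-1 - 6) = 2 - 1*(-7) = 2 + 7 = 9)
O(u) = 0
(L*O(5))*V = (1*0)*9 = 0*9 = 0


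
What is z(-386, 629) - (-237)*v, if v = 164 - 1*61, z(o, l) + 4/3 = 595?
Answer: 75014/3 ≈ 25005.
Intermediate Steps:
z(o, l) = 1781/3 (z(o, l) = -4/3 + 595 = 1781/3)
v = 103 (v = 164 - 61 = 103)
z(-386, 629) - (-237)*v = 1781/3 - (-237)*103 = 1781/3 - 1*(-24411) = 1781/3 + 24411 = 75014/3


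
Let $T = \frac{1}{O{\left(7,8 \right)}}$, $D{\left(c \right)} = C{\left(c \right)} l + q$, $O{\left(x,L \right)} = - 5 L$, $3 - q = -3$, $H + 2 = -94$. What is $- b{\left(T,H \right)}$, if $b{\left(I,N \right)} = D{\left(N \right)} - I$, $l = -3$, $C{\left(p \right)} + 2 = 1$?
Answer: $- \frac{361}{40} \approx -9.025$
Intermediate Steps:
$H = -96$ ($H = -2 - 94 = -96$)
$q = 6$ ($q = 3 - -3 = 3 + 3 = 6$)
$C{\left(p \right)} = -1$ ($C{\left(p \right)} = -2 + 1 = -1$)
$D{\left(c \right)} = 9$ ($D{\left(c \right)} = \left(-1\right) \left(-3\right) + 6 = 3 + 6 = 9$)
$T = - \frac{1}{40}$ ($T = \frac{1}{\left(-5\right) 8} = \frac{1}{-40} = - \frac{1}{40} \approx -0.025$)
$b{\left(I,N \right)} = 9 - I$
$- b{\left(T,H \right)} = - (9 - - \frac{1}{40}) = - (9 + \frac{1}{40}) = \left(-1\right) \frac{361}{40} = - \frac{361}{40}$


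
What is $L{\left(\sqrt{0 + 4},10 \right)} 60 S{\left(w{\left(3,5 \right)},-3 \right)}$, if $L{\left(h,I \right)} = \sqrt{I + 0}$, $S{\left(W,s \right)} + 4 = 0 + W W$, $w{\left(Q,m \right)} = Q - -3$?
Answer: $1920 \sqrt{10} \approx 6071.6$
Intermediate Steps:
$w{\left(Q,m \right)} = 3 + Q$ ($w{\left(Q,m \right)} = Q + 3 = 3 + Q$)
$S{\left(W,s \right)} = -4 + W^{2}$ ($S{\left(W,s \right)} = -4 + \left(0 + W W\right) = -4 + \left(0 + W^{2}\right) = -4 + W^{2}$)
$L{\left(h,I \right)} = \sqrt{I}$
$L{\left(\sqrt{0 + 4},10 \right)} 60 S{\left(w{\left(3,5 \right)},-3 \right)} = \sqrt{10} \cdot 60 \left(-4 + \left(3 + 3\right)^{2}\right) = 60 \sqrt{10} \left(-4 + 6^{2}\right) = 60 \sqrt{10} \left(-4 + 36\right) = 60 \sqrt{10} \cdot 32 = 1920 \sqrt{10}$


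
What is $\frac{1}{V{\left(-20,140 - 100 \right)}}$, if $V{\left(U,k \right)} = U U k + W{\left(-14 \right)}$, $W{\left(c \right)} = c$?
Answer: $\frac{1}{15986} \approx 6.2555 \cdot 10^{-5}$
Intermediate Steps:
$V{\left(U,k \right)} = -14 + k U^{2}$ ($V{\left(U,k \right)} = U U k - 14 = U^{2} k - 14 = k U^{2} - 14 = -14 + k U^{2}$)
$\frac{1}{V{\left(-20,140 - 100 \right)}} = \frac{1}{-14 + \left(140 - 100\right) \left(-20\right)^{2}} = \frac{1}{-14 + 40 \cdot 400} = \frac{1}{-14 + 16000} = \frac{1}{15986}$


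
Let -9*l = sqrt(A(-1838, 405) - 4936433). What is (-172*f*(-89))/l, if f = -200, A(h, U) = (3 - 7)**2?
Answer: -27554400*I*sqrt(4936417)/4936417 ≈ -12402.0*I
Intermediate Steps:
A(h, U) = 16 (A(h, U) = (-4)**2 = 16)
l = -I*sqrt(4936417)/9 (l = -sqrt(16 - 4936433)/9 = -I*sqrt(4936417)/9 ≈ -246.87*I)
(-172*f*(-89))/l = (-172*(-200)*(-89))/((-I*sqrt(4936417)/9)) = (34400*(-89))*(9*I*sqrt(4936417)/4936417) = -27554400*I*sqrt(4936417)/4936417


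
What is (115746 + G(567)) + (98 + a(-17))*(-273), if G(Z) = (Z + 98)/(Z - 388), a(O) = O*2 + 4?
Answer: 17396243/179 ≈ 97186.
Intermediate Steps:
a(O) = 4 + 2*O (a(O) = 2*O + 4 = 4 + 2*O)
G(Z) = (98 + Z)/(-388 + Z)
(115746 + G(567)) + (98 + a(-17))*(-273) = (115746 + (98 + 567)/(-388 + 567)) + (98 + (4 + 2*(-17)))*(-273) = (115746 + 665/179) + (98 + (4 - 34))*(-273) = (115746 + (1/179)*665) + (98 - 30)*(-273) = (115746 + 665/179) + 68*(-273) = 20719199/179 - 18564 = 17396243/179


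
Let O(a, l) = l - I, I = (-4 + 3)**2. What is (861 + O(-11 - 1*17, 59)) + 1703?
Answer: 2622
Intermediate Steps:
I = 1 (I = (-1)**2 = 1)
O(a, l) = -1 + l (O(a, l) = l - 1*1 = l - 1 = -1 + l)
(861 + O(-11 - 1*17, 59)) + 1703 = (861 + (-1 + 59)) + 1703 = (861 + 58) + 1703 = 919 + 1703 = 2622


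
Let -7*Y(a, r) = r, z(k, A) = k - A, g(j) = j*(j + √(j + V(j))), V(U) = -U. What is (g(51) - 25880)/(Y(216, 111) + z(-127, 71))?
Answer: 162953/1497 ≈ 108.85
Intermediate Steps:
g(j) = j² (g(j) = j*(j + √(j - j)) = j*(j + √0) = j*(j + 0) = j*j = j²)
Y(a, r) = -r/7
(g(51) - 25880)/(Y(216, 111) + z(-127, 71)) = (51² - 25880)/(-⅐*111 + (-127 - 1*71)) = (2601 - 25880)/(-111/7 + (-127 - 71)) = -23279/(-111/7 - 198) = -23279/(-1497/7) = -23279*(-7/1497) = 162953/1497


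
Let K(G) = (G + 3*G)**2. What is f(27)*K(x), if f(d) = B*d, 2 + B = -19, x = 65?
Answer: -38329200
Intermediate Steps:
K(G) = 16*G**2 (K(G) = (4*G)**2 = 16*G**2)
B = -21 (B = -2 - 19 = -21)
f(d) = -21*d
f(27)*K(x) = (-21*27)*(16*65**2) = -9072*4225 = -567*67600 = -38329200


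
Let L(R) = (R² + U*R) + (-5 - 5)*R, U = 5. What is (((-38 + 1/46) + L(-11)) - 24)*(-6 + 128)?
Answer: 319945/23 ≈ 13911.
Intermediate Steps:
L(R) = R² - 5*R (L(R) = (R² + 5*R) + (-5 - 5)*R = (R² + 5*R) - 10*R = R² - 5*R)
(((-38 + 1/46) + L(-11)) - 24)*(-6 + 128) = (((-38 + 1/46) - 11*(-5 - 11)) - 24)*(-6 + 128) = (((-38 + 1/46) - 11*(-16)) - 24)*122 = ((-1747/46 + 176) - 24)*122 = (6349/46 - 24)*122 = (5245/46)*122 = 319945/23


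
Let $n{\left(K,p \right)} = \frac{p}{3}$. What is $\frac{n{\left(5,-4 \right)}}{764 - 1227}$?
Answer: $\frac{4}{1389} \approx 0.0028798$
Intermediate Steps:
$n{\left(K,p \right)} = \frac{p}{3}$ ($n{\left(K,p \right)} = p \frac{1}{3} = \frac{p}{3}$)
$\frac{n{\left(5,-4 \right)}}{764 - 1227} = \frac{\frac{1}{3} \left(-4\right)}{764 - 1227} = - \frac{4}{3 \left(-463\right)} = \left(- \frac{4}{3}\right) \left(- \frac{1}{463}\right) = \frac{4}{1389}$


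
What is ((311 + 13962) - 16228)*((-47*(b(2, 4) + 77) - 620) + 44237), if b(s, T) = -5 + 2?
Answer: -78471745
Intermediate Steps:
b(s, T) = -3
((311 + 13962) - 16228)*((-47*(b(2, 4) + 77) - 620) + 44237) = ((311 + 13962) - 16228)*((-47*(-3 + 77) - 620) + 44237) = (14273 - 16228)*((-47*74 - 620) + 44237) = -1955*((-3478 - 620) + 44237) = -1955*(-4098 + 44237) = -1955*40139 = -78471745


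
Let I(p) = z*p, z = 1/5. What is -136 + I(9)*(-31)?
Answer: -959/5 ≈ -191.80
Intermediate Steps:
z = ⅕ ≈ 0.20000
I(p) = p/5
-136 + I(9)*(-31) = -136 + ((⅕)*9)*(-31) = -136 + (9/5)*(-31) = -136 - 279/5 = -959/5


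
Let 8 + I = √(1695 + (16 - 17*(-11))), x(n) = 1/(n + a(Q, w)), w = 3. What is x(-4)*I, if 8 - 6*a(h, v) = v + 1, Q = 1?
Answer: 12/5 - 3*√1898/10 ≈ -10.670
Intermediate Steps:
a(h, v) = 7/6 - v/6 (a(h, v) = 4/3 - (v + 1)/6 = 4/3 - (1 + v)/6 = 4/3 + (-⅙ - v/6) = 7/6 - v/6)
x(n) = 1/(⅔ + n) (x(n) = 1/(n + (7/6 - ⅙*3)) = 1/(n + (7/6 - ½)) = 1/(n + ⅔) = 1/(⅔ + n))
I = -8 + √1898 (I = -8 + √(1695 + (16 - 17*(-11))) = -8 + √(1695 + (16 + 187)) = -8 + √(1695 + 203) = -8 + √1898 ≈ 35.566)
x(-4)*I = (3/(2 + 3*(-4)))*(-8 + √1898) = (3/(2 - 12))*(-8 + √1898) = (3/(-10))*(-8 + √1898) = (3*(-⅒))*(-8 + √1898) = -3*(-8 + √1898)/10 = 12/5 - 3*√1898/10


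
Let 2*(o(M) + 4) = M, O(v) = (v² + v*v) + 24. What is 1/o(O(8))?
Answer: 1/72 ≈ 0.013889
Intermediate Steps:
O(v) = 24 + 2*v² (O(v) = (v² + v²) + 24 = 2*v² + 24 = 24 + 2*v²)
o(M) = -4 + M/2
1/o(O(8)) = 1/(-4 + (24 + 2*8²)/2) = 1/(-4 + (24 + 2*64)/2) = 1/(-4 + (24 + 128)/2) = 1/(-4 + (½)*152) = 1/(-4 + 76) = 1/72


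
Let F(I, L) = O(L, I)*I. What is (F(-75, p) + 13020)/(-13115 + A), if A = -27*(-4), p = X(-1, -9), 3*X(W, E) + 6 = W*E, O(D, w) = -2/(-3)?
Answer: -12970/13007 ≈ -0.99716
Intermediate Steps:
O(D, w) = 2/3 (O(D, w) = -2*(-1/3) = 2/3)
X(W, E) = -2 + E*W/3 (X(W, E) = -2 + (W*E)/3 = -2 + (E*W)/3 = -2 + E*W/3)
p = 1 (p = -2 + (1/3)*(-9)*(-1) = -2 + 3 = 1)
F(I, L) = 2*I/3
A = 108
(F(-75, p) + 13020)/(-13115 + A) = ((2/3)*(-75) + 13020)/(-13115 + 108) = (-50 + 13020)/(-13007) = 12970*(-1/13007) = -12970/13007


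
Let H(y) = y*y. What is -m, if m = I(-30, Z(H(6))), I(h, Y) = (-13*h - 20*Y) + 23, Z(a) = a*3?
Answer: 1747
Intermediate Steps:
H(y) = y**2
Z(a) = 3*a
I(h, Y) = 23 - 20*Y - 13*h (I(h, Y) = (-20*Y - 13*h) + 23 = 23 - 20*Y - 13*h)
m = -1747 (m = 23 - 60*6**2 - 13*(-30) = 23 - 60*36 + 390 = 23 - 20*108 + 390 = 23 - 2160 + 390 = -1747)
-m = -1*(-1747) = 1747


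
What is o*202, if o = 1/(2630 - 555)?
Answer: 202/2075 ≈ 0.097349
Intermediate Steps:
o = 1/2075 ≈ 0.00048193
o*202 = (1/2075)*202 = 202/2075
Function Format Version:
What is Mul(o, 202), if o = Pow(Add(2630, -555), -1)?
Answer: Rational(202, 2075) ≈ 0.097349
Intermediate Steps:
o = Rational(1, 2075) (o = Pow(2075, -1) = Rational(1, 2075) ≈ 0.00048193)
Mul(o, 202) = Mul(Rational(1, 2075), 202) = Rational(202, 2075)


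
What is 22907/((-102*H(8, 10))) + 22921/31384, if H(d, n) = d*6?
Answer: -75836509/19207008 ≈ -3.9484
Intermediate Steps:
H(d, n) = 6*d
22907/((-102*H(8, 10))) + 22921/31384 = 22907/((-612*8)) + 22921/31384 = 22907/((-102*48)) + 22921*(1/31384) = 22907/(-4896) + 22921/31384 = 22907*(-1/4896) + 22921/31384 = -22907/4896 + 22921/31384 = -75836509/19207008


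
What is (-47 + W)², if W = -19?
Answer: 4356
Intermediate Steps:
(-47 + W)² = (-47 - 19)² = (-66)² = 4356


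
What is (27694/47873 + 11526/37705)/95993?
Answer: 1595986468/173272305279745 ≈ 9.2109e-6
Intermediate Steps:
(27694/47873 + 11526/37705)/95993 = (27694*(1/47873) + 11526*(1/37705))*(1/95993) = (27694/47873 + 11526/37705)*(1/95993) = (1595986468/1805051465)*(1/95993) = 1595986468/173272305279745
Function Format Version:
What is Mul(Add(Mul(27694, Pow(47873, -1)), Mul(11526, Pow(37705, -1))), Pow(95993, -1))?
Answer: Rational(1595986468, 173272305279745) ≈ 9.2109e-6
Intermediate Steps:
Mul(Add(Mul(27694, Pow(47873, -1)), Mul(11526, Pow(37705, -1))), Pow(95993, -1)) = Mul(Add(Mul(27694, Rational(1, 47873)), Mul(11526, Rational(1, 37705))), Rational(1, 95993)) = Mul(Add(Rational(27694, 47873), Rational(11526, 37705)), Rational(1, 95993)) = Mul(Rational(1595986468, 1805051465), Rational(1, 95993)) = Rational(1595986468, 173272305279745)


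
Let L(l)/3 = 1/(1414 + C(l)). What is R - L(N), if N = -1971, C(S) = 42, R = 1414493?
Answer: 2059501805/1456 ≈ 1.4145e+6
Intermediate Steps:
L(l) = 3/1456 (L(l) = 3/(1414 + 42) = 3/1456)
R - L(N) = 1414493 - 1*3/1456 = 1414493 - 3/1456 = 2059501805/1456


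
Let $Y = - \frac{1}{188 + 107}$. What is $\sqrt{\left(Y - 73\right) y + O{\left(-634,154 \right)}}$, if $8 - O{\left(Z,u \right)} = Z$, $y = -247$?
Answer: $\frac{\sqrt{1625090690}}{295} \approx 136.65$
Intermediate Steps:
$O{\left(Z,u \right)} = 8 - Z$
$Y = - \frac{1}{295} \approx -0.0033898$
$\sqrt{\left(Y - 73\right) y + O{\left(-634,154 \right)}} = \sqrt{\left(- \frac{1}{295} - 73\right) \left(-247\right) + \left(8 - -634\right)} = \sqrt{\left(- \frac{21536}{295}\right) \left(-247\right) + \left(8 + 634\right)} = \sqrt{\frac{5319392}{295} + 642} = \sqrt{\frac{5508782}{295}} = \frac{\sqrt{1625090690}}{295}$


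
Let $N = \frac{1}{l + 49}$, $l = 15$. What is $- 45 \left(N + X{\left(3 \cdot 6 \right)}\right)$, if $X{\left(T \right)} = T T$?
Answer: $- \frac{933165}{64} \approx -14581.0$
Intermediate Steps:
$N = \frac{1}{64}$ ($N = \frac{1}{15 + 49} = \frac{1}{64} \approx 0.015625$)
$X{\left(T \right)} = T^{2}$
$- 45 \left(N + X{\left(3 \cdot 6 \right)}\right) = - 45 \left(\frac{1}{64} + \left(3 \cdot 6\right)^{2}\right) = - 45 \left(\frac{1}{64} + 18^{2}\right) = - 45 \left(\frac{1}{64} + 324\right) = \left(-45\right) \frac{20737}{64} = - \frac{933165}{64}$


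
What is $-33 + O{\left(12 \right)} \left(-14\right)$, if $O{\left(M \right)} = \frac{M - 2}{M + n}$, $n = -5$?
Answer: $-53$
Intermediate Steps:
$O{\left(M \right)} = \frac{-2 + M}{-5 + M}$ ($O{\left(M \right)} = \frac{M - 2}{M - 5} = \frac{-2 + M}{-5 + M}$)
$-33 + O{\left(12 \right)} \left(-14\right) = -33 + \frac{-2 + 12}{-5 + 12} \left(-14\right) = -33 + \frac{1}{7} \cdot 10 \left(-14\right) = -33 + \frac{10}{7} \left(-14\right) = -33 - 20 = -53$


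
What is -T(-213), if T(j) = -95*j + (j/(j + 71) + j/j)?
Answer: -40475/2 ≈ -20238.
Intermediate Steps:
T(j) = 1 - 95*j + j/(71 + j) (T(j) = -95*j + (j/(71 + j) + 1) = -95*j + (1 + j/(71 + j)) = 1 - 95*j + j/(71 + j))
-T(-213) = -(71 - 6743*(-213) - 95*(-213)²)/(71 - 213) = -(71 + 1436259 - 95*45369)/(-142) = -(-1)*(71 + 1436259 - 4310055)/142 = -(-1)*(-2873725)/142 = -1*40475/2 = -40475/2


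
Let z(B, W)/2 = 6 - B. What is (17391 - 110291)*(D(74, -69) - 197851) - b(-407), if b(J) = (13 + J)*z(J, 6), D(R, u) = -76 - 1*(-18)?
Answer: 18386071544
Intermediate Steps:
z(B, W) = 12 - 2*B (z(B, W) = 2*(6 - B) = 12 - 2*B)
D(R, u) = -58 (D(R, u) = -76 + 18 = -58)
b(J) = (12 - 2*J)*(13 + J) (b(J) = (13 + J)*(12 - 2*J) = (12 - 2*J)*(13 + J))
(17391 - 110291)*(D(74, -69) - 197851) - b(-407) = (17391 - 110291)*(-58 - 197851) - (-2)*(-6 - 407)*(13 - 407) = -92900*(-197909) - (-2)*(-413)*(-394) = 18385746100 - 1*(-325444) = 18385746100 + 325444 = 18386071544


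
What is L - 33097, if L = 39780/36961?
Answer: -1223258437/36961 ≈ -33096.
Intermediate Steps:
L = 39780/36961 (L = 39780*(1/36961) = 39780/36961 ≈ 1.0763)
L - 33097 = 39780/36961 - 33097 = -1223258437/36961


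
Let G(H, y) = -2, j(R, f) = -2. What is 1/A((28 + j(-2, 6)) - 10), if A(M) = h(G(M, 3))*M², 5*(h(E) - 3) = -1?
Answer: 5/3584 ≈ 0.0013951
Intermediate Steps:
h(E) = 14/5 (h(E) = 3 + (⅕)*(-1) = 3 - ⅕ = 14/5)
A(M) = 14*M²/5
1/A((28 + j(-2, 6)) - 10) = 1/(14*((28 - 2) - 10)²/5) = 1/(14*(26 - 10)²/5) = 1/((14/5)*16²) = 1/((14/5)*256) = 1/(3584/5) = 5/3584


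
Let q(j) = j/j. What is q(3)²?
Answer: 1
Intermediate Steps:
q(j) = 1
q(3)² = 1² = 1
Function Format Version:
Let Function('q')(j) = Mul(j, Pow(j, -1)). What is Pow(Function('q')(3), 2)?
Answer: 1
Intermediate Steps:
Function('q')(j) = 1
Pow(Function('q')(3), 2) = Pow(1, 2) = 1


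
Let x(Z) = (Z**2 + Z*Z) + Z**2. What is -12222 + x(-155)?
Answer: 59853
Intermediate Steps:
x(Z) = 3*Z**2 (x(Z) = (Z**2 + Z**2) + Z**2 = 2*Z**2 + Z**2 = 3*Z**2)
-12222 + x(-155) = -12222 + 3*(-155)**2 = -12222 + 3*24025 = -12222 + 72075 = 59853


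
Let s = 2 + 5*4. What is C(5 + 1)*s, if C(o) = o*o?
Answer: 792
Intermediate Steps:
C(o) = o**2
s = 22 (s = 2 + 20 = 22)
C(5 + 1)*s = (5 + 1)**2*22 = 6**2*22 = 36*22 = 792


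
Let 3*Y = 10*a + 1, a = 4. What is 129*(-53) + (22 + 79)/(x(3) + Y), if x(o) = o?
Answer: -341547/50 ≈ -6830.9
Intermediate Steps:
Y = 41/3 (Y = (10*4 + 1)/3 = (40 + 1)/3 = (1/3)*41 = 41/3 ≈ 13.667)
129*(-53) + (22 + 79)/(x(3) + Y) = 129*(-53) + (22 + 79)/(3 + 41/3) = -6837 + 101/(50/3) = -6837 + 101*(3/50) = -6837 + 303/50 = -341547/50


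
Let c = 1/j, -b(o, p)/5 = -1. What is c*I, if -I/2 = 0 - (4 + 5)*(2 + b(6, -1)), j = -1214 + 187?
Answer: -126/1027 ≈ -0.12269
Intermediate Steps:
j = -1027
b(o, p) = 5 (b(o, p) = -5*(-1) = 5)
I = 126 (I = -2*(0 - (4 + 5)*(2 + 5)) = -2*(0 - 9*7) = -2*(0 - 1*63) = -2*(0 - 63) = -2*(-63) = 126)
c = -1/1027 (c = 1/(-1027) = -1/1027 ≈ -0.00097371)
c*I = -1/1027*126 = -126/1027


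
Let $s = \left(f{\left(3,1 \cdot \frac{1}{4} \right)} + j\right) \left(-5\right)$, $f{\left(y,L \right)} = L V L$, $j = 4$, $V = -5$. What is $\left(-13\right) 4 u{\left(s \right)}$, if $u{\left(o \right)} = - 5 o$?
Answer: $- \frac{19175}{4} \approx -4793.8$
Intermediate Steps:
$f{\left(y,L \right)} = - 5 L^{2}$ ($f{\left(y,L \right)} = L \left(-5\right) L = - 5 L L = - 5 L^{2}$)
$s = - \frac{295}{16}$ ($s = \left(- 5 \left(1 \cdot \frac{1}{4}\right)^{2} + 4\right) \left(-5\right) = \left(- \frac{5}{16} + 4\right) \left(-5\right) = \frac{59}{16} \left(-5\right) = - \frac{295}{16} \approx -18.438$)
$\left(-13\right) 4 u{\left(s \right)} = \left(-13\right) 4 \left(\left(-5\right) \left(- \frac{295}{16}\right)\right) = \left(-52\right) \frac{1475}{16} = - \frac{19175}{4}$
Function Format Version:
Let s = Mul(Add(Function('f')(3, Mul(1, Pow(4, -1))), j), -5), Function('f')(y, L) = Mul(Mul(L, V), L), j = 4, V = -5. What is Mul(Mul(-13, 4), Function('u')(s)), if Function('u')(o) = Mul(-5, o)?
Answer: Rational(-19175, 4) ≈ -4793.8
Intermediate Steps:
Function('f')(y, L) = Mul(-5, Pow(L, 2)) (Function('f')(y, L) = Mul(Mul(L, -5), L) = Mul(Mul(-5, L), L) = Mul(-5, Pow(L, 2)))
s = Rational(-295, 16) (s = Mul(Add(Mul(-5, Pow(Mul(1, Pow(4, -1)), 2)), 4), -5) = Mul(Add(Mul(-5, Pow(Mul(1, Rational(1, 4)), 2)), 4), -5) = Mul(Add(Mul(-5, Pow(Rational(1, 4), 2)), 4), -5) = Mul(Add(Mul(-5, Rational(1, 16)), 4), -5) = Mul(Add(Rational(-5, 16), 4), -5) = Mul(Rational(59, 16), -5) = Rational(-295, 16) ≈ -18.438)
Mul(Mul(-13, 4), Function('u')(s)) = Mul(Mul(-13, 4), Mul(-5, Rational(-295, 16))) = Mul(-52, Rational(1475, 16)) = Rational(-19175, 4)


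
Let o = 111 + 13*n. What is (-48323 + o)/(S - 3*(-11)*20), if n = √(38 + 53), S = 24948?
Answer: -12053/6402 + 13*√91/25608 ≈ -1.8778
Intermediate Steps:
n = √91 ≈ 9.5394
o = 111 + 13*√91 ≈ 235.01
(-48323 + o)/(S - 3*(-11)*20) = (-48323 + (111 + 13*√91))/(24948 - 3*(-11)*20) = (-48212 + 13*√91)/(24948 + 33*20) = (-48212 + 13*√91)/(24948 + 660) = (-48212 + 13*√91)/25608 = (-48212 + 13*√91)*(1/25608) = -12053/6402 + 13*√91/25608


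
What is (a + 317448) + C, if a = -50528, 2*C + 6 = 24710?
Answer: 279272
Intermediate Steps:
C = 12352 (C = -3 + (½)*24710 = -3 + 12355 = 12352)
(a + 317448) + C = (-50528 + 317448) + 12352 = 266920 + 12352 = 279272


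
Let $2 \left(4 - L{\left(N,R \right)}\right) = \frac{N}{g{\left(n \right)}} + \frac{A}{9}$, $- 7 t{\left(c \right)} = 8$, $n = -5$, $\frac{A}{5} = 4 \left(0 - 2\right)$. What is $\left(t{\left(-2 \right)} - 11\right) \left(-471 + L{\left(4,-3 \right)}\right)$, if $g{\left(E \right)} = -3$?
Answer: $\frac{355045}{63} \approx 5635.6$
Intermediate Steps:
$A = -40$ ($A = 5 \cdot 4 \left(0 - 2\right) = 5 \cdot 4 \left(-2\right) = 5 \left(-8\right) = -40$)
$t{\left(c \right)} = - \frac{8}{7}$ ($t{\left(c \right)} = \left(- \frac{1}{7}\right) 8 = - \frac{8}{7}$)
$L{\left(N,R \right)} = \frac{56}{9} + \frac{N}{6}$ ($L{\left(N,R \right)} = 4 - \frac{\frac{N}{-3} - \frac{40}{9}}{2} = 4 - \frac{N \left(- \frac{1}{3}\right) - \frac{40}{9}}{2} = 4 - \frac{- \frac{N}{3} - \frac{40}{9}}{2} = 4 - \frac{- \frac{40}{9} - \frac{N}{3}}{2} = 4 + \left(\frac{20}{9} + \frac{N}{6}\right) = \frac{56}{9} + \frac{N}{6}$)
$\left(t{\left(-2 \right)} - 11\right) \left(-471 + L{\left(4,-3 \right)}\right) = \left(- \frac{8}{7} - 11\right) \left(-471 + \left(\frac{56}{9} + \frac{1}{6} \cdot 4\right)\right) = - \frac{85 \left(-471 + \left(\frac{56}{9} + \frac{2}{3}\right)\right)}{7} = - \frac{85 \left(-471 + \frac{62}{9}\right)}{7} = \left(- \frac{85}{7}\right) \left(- \frac{4177}{9}\right) = \frac{355045}{63}$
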